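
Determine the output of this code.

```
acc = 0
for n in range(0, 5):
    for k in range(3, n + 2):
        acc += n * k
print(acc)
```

75

n=2,k=3: acc = 0+6 = 6
n=3,k=3: acc = 6+9 = 15
n=3,k=4: acc = 15+12 = 27
n=4,k=3: acc = 27+12 = 39
n=4,k=4: acc = 39+16 = 55
n=4,k=5: acc = 55+20 = 75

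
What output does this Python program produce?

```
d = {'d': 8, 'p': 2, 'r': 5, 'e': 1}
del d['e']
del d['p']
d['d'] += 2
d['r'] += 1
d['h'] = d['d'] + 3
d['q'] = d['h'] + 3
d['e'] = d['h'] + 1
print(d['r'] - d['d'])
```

del 'e' → {'d': 8, 'p': 2, 'r': 5}
del 'p' → {'d': 8, 'r': 5}
d['d'] = 8+2 = 10 → {'d': 10, 'r': 5}
d['r'] = 5+1 = 6 → {'d': 10, 'r': 6}
d['h'] = d['d']+3 = 13 → {'d': 10, 'r': 6, 'h': 13}
d['q'] = d['h']+3 = 16 → {'d': 10, 'r': 6, 'h': 13, 'q': 16}
d['e'] = d['h']+1 = 14 → {'d': 10, 'r': 6, 'h': 13, 'q': 16, 'e': 14}
d['r']-d['d'] = 6-10 = -4

-4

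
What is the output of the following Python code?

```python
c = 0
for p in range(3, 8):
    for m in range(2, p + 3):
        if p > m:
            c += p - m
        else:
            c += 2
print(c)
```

65

p=3,m=2: 3>2, c = 0+1 = 1
p=3,m=3: not 3>3, c = 1+2 = 3
p=3,m=4: not 3>4, c = 3+2 = 5
p=3,m=5: not 3>5, c = 5+2 = 7
p=4,m=2: 4>2, c = 7+2 = 9
p=4,m=3: 4>3, c = 9+1 = 10
p=4,m=4: not 4>4, c = 10+2 = 12
p=4,m=5: not 4>5, c = 12+2 = 14
p=4,m=6: not 4>6, c = 14+2 = 16
p=5,m=2: 5>2, c = 16+3 = 19
p=5,m=3: 5>3, c = 19+2 = 21
p=5,m=4: 5>4, c = 21+1 = 22
p=5,m=5: not 5>5, c = 22+2 = 24
p=5,m=6: not 5>6, c = 24+2 = 26
p=5,m=7: not 5>7, c = 26+2 = 28
p=6,m=2: 6>2, c = 28+4 = 32
p=6,m=3: 6>3, c = 32+3 = 35
p=6,m=4: 6>4, c = 35+2 = 37
p=6,m=5: 6>5, c = 37+1 = 38
p=6,m=6: not 6>6, c = 38+2 = 40
p=6,m=7: not 6>7, c = 40+2 = 42
p=6,m=8: not 6>8, c = 42+2 = 44
p=7,m=2: 7>2, c = 44+5 = 49
p=7,m=3: 7>3, c = 49+4 = 53
p=7,m=4: 7>4, c = 53+3 = 56
p=7,m=5: 7>5, c = 56+2 = 58
p=7,m=6: 7>6, c = 58+1 = 59
p=7,m=7: not 7>7, c = 59+2 = 61
p=7,m=8: not 7>8, c = 61+2 = 63
p=7,m=9: not 7>9, c = 63+2 = 65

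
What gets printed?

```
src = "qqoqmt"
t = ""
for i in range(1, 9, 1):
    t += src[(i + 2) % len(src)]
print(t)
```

qmtqqoqm

i=1: add src[3]='q' → 'q'
i=2: add src[4]='m' → 'qm'
i=3: add src[5]='t' → 'qmt'
i=4: add src[0]='q' → 'qmtq'
i=5: add src[1]='q' → 'qmtqq'
i=6: add src[2]='o' → 'qmtqqo'
i=7: add src[3]='q' → 'qmtqqoq'
i=8: add src[4]='m' → 'qmtqqoqm'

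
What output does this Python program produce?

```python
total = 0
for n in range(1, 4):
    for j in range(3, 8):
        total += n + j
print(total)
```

105

n=1,j=3: total = 0+4 = 4
n=1,j=4: total = 4+5 = 9
n=1,j=5: total = 9+6 = 15
n=1,j=6: total = 15+7 = 22
n=1,j=7: total = 22+8 = 30
n=2,j=3: total = 30+5 = 35
n=2,j=4: total = 35+6 = 41
n=2,j=5: total = 41+7 = 48
n=2,j=6: total = 48+8 = 56
n=2,j=7: total = 56+9 = 65
n=3,j=3: total = 65+6 = 71
n=3,j=4: total = 71+7 = 78
n=3,j=5: total = 78+8 = 86
n=3,j=6: total = 86+9 = 95
n=3,j=7: total = 95+10 = 105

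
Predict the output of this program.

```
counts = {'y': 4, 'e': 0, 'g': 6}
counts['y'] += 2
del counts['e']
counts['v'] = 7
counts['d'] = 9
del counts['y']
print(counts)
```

{'g': 6, 'v': 7, 'd': 9}

counts['y'] = 4+2 = 6 → {'y': 6, 'e': 0, 'g': 6}
del 'e' → {'y': 6, 'g': 6}
counts['v'] = 7 → {'y': 6, 'g': 6, 'v': 7}
counts['d'] = 9 → {'y': 6, 'g': 6, 'v': 7, 'd': 9}
del 'y' → {'g': 6, 'v': 7, 'd': 9}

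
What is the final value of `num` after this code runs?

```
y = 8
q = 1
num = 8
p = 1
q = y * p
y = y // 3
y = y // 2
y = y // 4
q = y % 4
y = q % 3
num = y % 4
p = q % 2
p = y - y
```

q = 8*1 = 8
y = 8//3 = 2
y = 2//2 = 1
y = 1//4 = 0
q = 0%4 = 0
y = 0%3 = 0
num = 0%4 = 0
p = 0%2 = 0
p = 0-0 = 0

0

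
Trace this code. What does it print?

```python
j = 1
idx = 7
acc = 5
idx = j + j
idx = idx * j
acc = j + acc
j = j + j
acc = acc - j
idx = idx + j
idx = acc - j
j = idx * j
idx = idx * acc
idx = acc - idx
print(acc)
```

idx = 1+1 = 2
idx = 2*1 = 2
acc = 1+5 = 6
j = 1+1 = 2
acc = 6-2 = 4
idx = 2+2 = 4
idx = 4-2 = 2
j = 2*2 = 4
idx = 2*4 = 8
idx = 4-8 = -4

4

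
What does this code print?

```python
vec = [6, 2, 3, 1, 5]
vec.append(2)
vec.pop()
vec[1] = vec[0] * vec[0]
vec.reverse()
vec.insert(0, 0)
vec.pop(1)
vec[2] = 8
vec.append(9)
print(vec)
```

append 2 → [6, 2, 3, 1, 5, 2]
pop() removes 2 → [6, 2, 3, 1, 5]
vec[1] = vec[0]*vec[0] = 6*6 = 36 → [6, 36, 3, 1, 5]
reverse → [5, 1, 3, 36, 6]
insert 0 at 0 → [0, 5, 1, 3, 36, 6]
pop(1) removes 5 → [0, 1, 3, 36, 6]
vec[2] = 8 → [0, 1, 8, 36, 6]
append 9 → [0, 1, 8, 36, 6, 9]

[0, 1, 8, 36, 6, 9]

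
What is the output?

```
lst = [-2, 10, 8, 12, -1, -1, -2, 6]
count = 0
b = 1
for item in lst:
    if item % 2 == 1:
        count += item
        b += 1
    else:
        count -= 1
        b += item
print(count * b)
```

-280

item=-2: not odd, count = 0-1 = -1; b=-1
item=10: not odd, count = (-1)-1 = -2; b=9
item=8: not odd, count = (-2)-1 = -3; b=17
item=12: not odd, count = (-3)-1 = -4; b=29
item=-1: odd, count = (-4)+(-1) = -5; b=30
item=-1: odd, count = (-5)+(-1) = -6; b=31
item=-2: not odd, count = (-6)-1 = -7; b=29
item=6: not odd, count = (-7)-1 = -8; b=35
count*b = (-8)*35 = -280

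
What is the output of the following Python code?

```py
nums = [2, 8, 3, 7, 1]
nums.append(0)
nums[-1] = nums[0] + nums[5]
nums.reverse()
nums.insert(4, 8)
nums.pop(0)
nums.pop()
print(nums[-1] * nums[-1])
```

append 0 → [2, 8, 3, 7, 1, 0]
nums[-1] = nums[0]+nums[5] = 2+0 = 2 → [2, 8, 3, 7, 1, 2]
reverse → [2, 1, 7, 3, 8, 2]
insert 8 at 4 → [2, 1, 7, 3, 8, 8, 2]
pop(0) removes 2 → [1, 7, 3, 8, 8, 2]
pop() removes 2 → [1, 7, 3, 8, 8]
nums[-1]*nums[-1] = 8*8 = 64

64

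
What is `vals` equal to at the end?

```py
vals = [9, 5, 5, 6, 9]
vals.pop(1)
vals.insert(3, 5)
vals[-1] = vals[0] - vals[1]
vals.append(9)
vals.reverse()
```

[9, 4, 5, 6, 5, 9]

pop(1) removes 5 → [9, 5, 6, 9]
insert 5 at 3 → [9, 5, 6, 5, 9]
vals[-1] = vals[0]-vals[1] = 9-5 = 4 → [9, 5, 6, 5, 4]
append 9 → [9, 5, 6, 5, 4, 9]
reverse → [9, 4, 5, 6, 5, 9]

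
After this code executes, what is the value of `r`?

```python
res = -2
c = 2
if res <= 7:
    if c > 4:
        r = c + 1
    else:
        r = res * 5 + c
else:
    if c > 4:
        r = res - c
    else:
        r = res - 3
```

-8

res=-2, c=2
res <= 7 is True; c > 4 is False
→ r = res * 5 + c = -8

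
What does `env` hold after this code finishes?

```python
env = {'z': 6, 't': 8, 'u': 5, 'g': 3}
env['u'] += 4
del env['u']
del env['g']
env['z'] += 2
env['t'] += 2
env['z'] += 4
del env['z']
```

{'t': 10}

env['u'] = 5+4 = 9 → {'z': 6, 't': 8, 'u': 9, 'g': 3}
del 'u' → {'z': 6, 't': 8, 'g': 3}
del 'g' → {'z': 6, 't': 8}
env['z'] = 6+2 = 8 → {'z': 8, 't': 8}
env['t'] = 8+2 = 10 → {'z': 8, 't': 10}
env['z'] = 8+4 = 12 → {'z': 12, 't': 10}
del 'z' → {'t': 10}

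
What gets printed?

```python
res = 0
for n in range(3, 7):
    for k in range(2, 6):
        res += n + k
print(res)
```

128

n=3,k=2: res = 0+5 = 5
n=3,k=3: res = 5+6 = 11
n=3,k=4: res = 11+7 = 18
n=3,k=5: res = 18+8 = 26
n=4,k=2: res = 26+6 = 32
n=4,k=3: res = 32+7 = 39
n=4,k=4: res = 39+8 = 47
n=4,k=5: res = 47+9 = 56
n=5,k=2: res = 56+7 = 63
n=5,k=3: res = 63+8 = 71
n=5,k=4: res = 71+9 = 80
n=5,k=5: res = 80+10 = 90
n=6,k=2: res = 90+8 = 98
n=6,k=3: res = 98+9 = 107
n=6,k=4: res = 107+10 = 117
n=6,k=5: res = 117+11 = 128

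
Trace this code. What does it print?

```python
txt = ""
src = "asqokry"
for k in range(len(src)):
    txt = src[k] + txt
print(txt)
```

yrkoqsa

k=0: prepend 'a' → 'a'
k=1: prepend 's' → 'sa'
k=2: prepend 'q' → 'qsa'
k=3: prepend 'o' → 'oqsa'
k=4: prepend 'k' → 'koqsa'
k=5: prepend 'r' → 'rkoqsa'
k=6: prepend 'y' → 'yrkoqsa'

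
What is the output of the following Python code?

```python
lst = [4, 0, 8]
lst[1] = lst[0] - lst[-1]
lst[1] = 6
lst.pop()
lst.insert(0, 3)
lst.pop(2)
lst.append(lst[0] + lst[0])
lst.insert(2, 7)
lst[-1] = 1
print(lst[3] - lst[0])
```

-2

lst[1] = lst[0]-lst[-1] = 4-8 = -4 → [4, -4, 8]
lst[1] = 6 → [4, 6, 8]
pop() removes 8 → [4, 6]
insert 3 at 0 → [3, 4, 6]
pop(2) removes 6 → [3, 4]
append lst[0]+lst[0] = 3+3 = 6 → [3, 4, 6]
insert 7 at 2 → [3, 4, 7, 6]
lst[-1] = 1 → [3, 4, 7, 1]
lst[3]-lst[0] = 1-3 = -2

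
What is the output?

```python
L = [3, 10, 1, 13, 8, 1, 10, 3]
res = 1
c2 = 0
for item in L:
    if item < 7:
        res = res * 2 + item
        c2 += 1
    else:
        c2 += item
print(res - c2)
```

item=3: <7, res = 1*2+3 = 5; c2=1
item=10: not <7; c2=11
item=1: <7, res = 5*2+1 = 11; c2=12
item=13: not <7; c2=25
item=8: not <7; c2=33
item=1: <7, res = 11*2+1 = 23; c2=34
item=10: not <7; c2=44
item=3: <7, res = 23*2+3 = 49; c2=45
res-c2 = 49-45 = 4

4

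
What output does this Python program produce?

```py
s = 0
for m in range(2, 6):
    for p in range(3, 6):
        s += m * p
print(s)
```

m=2,p=3: s = 0+6 = 6
m=2,p=4: s = 6+8 = 14
m=2,p=5: s = 14+10 = 24
m=3,p=3: s = 24+9 = 33
m=3,p=4: s = 33+12 = 45
m=3,p=5: s = 45+15 = 60
m=4,p=3: s = 60+12 = 72
m=4,p=4: s = 72+16 = 88
m=4,p=5: s = 88+20 = 108
m=5,p=3: s = 108+15 = 123
m=5,p=4: s = 123+20 = 143
m=5,p=5: s = 143+25 = 168

168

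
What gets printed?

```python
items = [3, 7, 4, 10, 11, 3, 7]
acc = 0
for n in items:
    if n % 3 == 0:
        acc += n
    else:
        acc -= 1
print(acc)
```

1

n=3: %3==0, acc = 0+3 = 3
n=7: not %3==0, acc = 3-1 = 2
n=4: not %3==0, acc = 2-1 = 1
n=10: not %3==0, acc = 1-1 = 0
n=11: not %3==0, acc = 0-1 = -1
n=3: %3==0, acc = (-1)+3 = 2
n=7: not %3==0, acc = 2-1 = 1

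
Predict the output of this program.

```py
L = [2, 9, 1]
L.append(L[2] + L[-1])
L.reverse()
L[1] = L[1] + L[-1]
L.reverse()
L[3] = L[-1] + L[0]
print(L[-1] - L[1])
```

-5

append L[2]+L[-1] = 1+1 = 2 → [2, 9, 1, 2]
reverse → [2, 1, 9, 2]
L[1] = L[1]+L[-1] = 1+2 = 3 → [2, 3, 9, 2]
reverse → [2, 9, 3, 2]
L[3] = L[-1]+L[0] = 2+2 = 4 → [2, 9, 3, 4]
L[-1]-L[1] = 4-9 = -5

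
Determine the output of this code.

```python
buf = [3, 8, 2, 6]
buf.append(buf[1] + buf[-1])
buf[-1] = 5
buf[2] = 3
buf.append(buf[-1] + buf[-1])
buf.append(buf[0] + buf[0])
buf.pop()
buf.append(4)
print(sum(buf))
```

39

append buf[1]+buf[-1] = 8+6 = 14 → [3, 8, 2, 6, 14]
buf[-1] = 5 → [3, 8, 2, 6, 5]
buf[2] = 3 → [3, 8, 3, 6, 5]
append buf[-1]+buf[-1] = 5+5 = 10 → [3, 8, 3, 6, 5, 10]
append buf[0]+buf[0] = 3+3 = 6 → [3, 8, 3, 6, 5, 10, 6]
pop() removes 6 → [3, 8, 3, 6, 5, 10]
append 4 → [3, 8, 3, 6, 5, 10, 4]
sum = 39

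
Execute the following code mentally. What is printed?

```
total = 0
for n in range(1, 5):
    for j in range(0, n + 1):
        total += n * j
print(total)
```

65

n=1,j=0: total = 0+0 = 0
n=1,j=1: total = 0+1 = 1
n=2,j=0: total = 1+0 = 1
n=2,j=1: total = 1+2 = 3
n=2,j=2: total = 3+4 = 7
n=3,j=0: total = 7+0 = 7
n=3,j=1: total = 7+3 = 10
n=3,j=2: total = 10+6 = 16
n=3,j=3: total = 16+9 = 25
n=4,j=0: total = 25+0 = 25
n=4,j=1: total = 25+4 = 29
n=4,j=2: total = 29+8 = 37
n=4,j=3: total = 37+12 = 49
n=4,j=4: total = 49+16 = 65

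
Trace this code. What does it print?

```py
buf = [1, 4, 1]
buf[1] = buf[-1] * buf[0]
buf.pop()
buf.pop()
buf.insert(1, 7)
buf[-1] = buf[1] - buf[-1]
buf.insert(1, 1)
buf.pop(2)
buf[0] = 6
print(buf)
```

buf[1] = buf[-1]*buf[0] = 1*1 = 1 → [1, 1, 1]
pop() removes 1 → [1, 1]
pop() removes 1 → [1]
insert 7 at 1 → [1, 7]
buf[-1] = buf[1]-buf[-1] = 7-7 = 0 → [1, 0]
insert 1 at 1 → [1, 1, 0]
pop(2) removes 0 → [1, 1]
buf[0] = 6 → [6, 1]

[6, 1]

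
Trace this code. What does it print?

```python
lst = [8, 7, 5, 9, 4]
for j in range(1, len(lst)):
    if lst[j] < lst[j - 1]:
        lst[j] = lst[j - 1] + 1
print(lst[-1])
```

12

j=1: 7<8, lst[1] = 8+1 = 9 → [8, 9, 5, 9, 4]
j=2: 5<9, lst[2] = 9+1 = 10 → [8, 9, 10, 9, 4]
j=3: 9<10, lst[3] = 10+1 = 11 → [8, 9, 10, 11, 4]
j=4: 4<11, lst[4] = 11+1 = 12 → [8, 9, 10, 11, 12]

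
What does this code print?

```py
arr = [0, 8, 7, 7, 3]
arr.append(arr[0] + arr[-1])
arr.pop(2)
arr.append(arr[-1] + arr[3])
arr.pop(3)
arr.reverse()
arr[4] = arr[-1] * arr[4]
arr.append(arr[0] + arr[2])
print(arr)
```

append arr[0]+arr[-1] = 0+3 = 3 → [0, 8, 7, 7, 3, 3]
pop(2) removes 7 → [0, 8, 7, 3, 3]
append arr[-1]+arr[3] = 3+3 = 6 → [0, 8, 7, 3, 3, 6]
pop(3) removes 3 → [0, 8, 7, 3, 6]
reverse → [6, 3, 7, 8, 0]
arr[4] = arr[-1]*arr[4] = 0*0 = 0 → [6, 3, 7, 8, 0]
append arr[0]+arr[2] = 6+7 = 13 → [6, 3, 7, 8, 0, 13]

[6, 3, 7, 8, 0, 13]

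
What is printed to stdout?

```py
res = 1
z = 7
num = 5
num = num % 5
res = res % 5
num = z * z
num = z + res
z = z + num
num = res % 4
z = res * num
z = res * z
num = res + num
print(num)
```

2

num = 5%5 = 0
res = 1%5 = 1
num = 7*7 = 49
num = 7+1 = 8
z = 7+8 = 15
num = 1%4 = 1
z = 1*1 = 1
z = 1*1 = 1
num = 1+1 = 2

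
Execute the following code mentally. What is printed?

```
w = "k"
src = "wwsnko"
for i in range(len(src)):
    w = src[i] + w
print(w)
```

i=0: prepend 'w' → 'wk'
i=1: prepend 'w' → 'wwk'
i=2: prepend 's' → 'swwk'
i=3: prepend 'n' → 'nswwk'
i=4: prepend 'k' → 'knswwk'
i=5: prepend 'o' → 'oknswwk'

oknswwk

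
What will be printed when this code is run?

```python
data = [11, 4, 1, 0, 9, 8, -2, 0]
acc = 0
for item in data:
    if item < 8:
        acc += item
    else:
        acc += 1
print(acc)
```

6

item=11: not <8, acc = 0+1 = 1
item=4: <8, acc = 1+4 = 5
item=1: <8, acc = 5+1 = 6
item=0: <8, acc = 6+0 = 6
item=9: not <8, acc = 6+1 = 7
item=8: not <8, acc = 7+1 = 8
item=-2: <8, acc = 8+(-2) = 6
item=0: <8, acc = 6+0 = 6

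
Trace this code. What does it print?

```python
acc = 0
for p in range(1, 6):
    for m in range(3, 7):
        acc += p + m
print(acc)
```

150

p=1,m=3: acc = 0+4 = 4
p=1,m=4: acc = 4+5 = 9
p=1,m=5: acc = 9+6 = 15
p=1,m=6: acc = 15+7 = 22
p=2,m=3: acc = 22+5 = 27
p=2,m=4: acc = 27+6 = 33
p=2,m=5: acc = 33+7 = 40
p=2,m=6: acc = 40+8 = 48
p=3,m=3: acc = 48+6 = 54
p=3,m=4: acc = 54+7 = 61
p=3,m=5: acc = 61+8 = 69
p=3,m=6: acc = 69+9 = 78
p=4,m=3: acc = 78+7 = 85
p=4,m=4: acc = 85+8 = 93
p=4,m=5: acc = 93+9 = 102
p=4,m=6: acc = 102+10 = 112
p=5,m=3: acc = 112+8 = 120
p=5,m=4: acc = 120+9 = 129
p=5,m=5: acc = 129+10 = 139
p=5,m=6: acc = 139+11 = 150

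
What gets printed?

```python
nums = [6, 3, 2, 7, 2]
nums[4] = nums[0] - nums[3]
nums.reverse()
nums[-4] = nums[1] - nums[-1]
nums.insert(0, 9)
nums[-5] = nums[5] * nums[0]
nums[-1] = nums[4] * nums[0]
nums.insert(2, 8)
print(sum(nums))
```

104

nums[4] = nums[0]-nums[3] = 6-7 = -1 → [6, 3, 2, 7, -1]
reverse → [-1, 7, 2, 3, 6]
nums[-4] = nums[1]-nums[-1] = 7-6 = 1 → [-1, 1, 2, 3, 6]
insert 9 at 0 → [9, -1, 1, 2, 3, 6]
nums[-5] = nums[5]*nums[0] = 6*9 = 54 → [9, 54, 1, 2, 3, 6]
nums[-1] = nums[4]*nums[0] = 3*9 = 27 → [9, 54, 1, 2, 3, 27]
insert 8 at 2 → [9, 54, 8, 1, 2, 3, 27]
sum = 104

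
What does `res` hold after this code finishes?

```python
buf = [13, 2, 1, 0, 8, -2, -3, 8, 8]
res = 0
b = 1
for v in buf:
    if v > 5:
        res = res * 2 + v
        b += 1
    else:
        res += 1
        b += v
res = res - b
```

189

v=13: >5, res = 0*2+13 = 13; b=2
v=2: not >5, res = 13+1 = 14; b=4
v=1: not >5, res = 14+1 = 15; b=5
v=0: not >5, res = 15+1 = 16; b=5
v=8: >5, res = 16*2+8 = 40; b=6
v=-2: not >5, res = 40+1 = 41; b=4
v=-3: not >5, res = 41+1 = 42; b=1
v=8: >5, res = 42*2+8 = 92; b=2
v=8: >5, res = 92*2+8 = 192; b=3
res-b = 192-3 = 189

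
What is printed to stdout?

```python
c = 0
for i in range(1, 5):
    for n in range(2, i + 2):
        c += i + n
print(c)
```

i=1,n=2: c = 0+3 = 3
i=2,n=2: c = 3+4 = 7
i=2,n=3: c = 7+5 = 12
i=3,n=2: c = 12+5 = 17
i=3,n=3: c = 17+6 = 23
i=3,n=4: c = 23+7 = 30
i=4,n=2: c = 30+6 = 36
i=4,n=3: c = 36+7 = 43
i=4,n=4: c = 43+8 = 51
i=4,n=5: c = 51+9 = 60

60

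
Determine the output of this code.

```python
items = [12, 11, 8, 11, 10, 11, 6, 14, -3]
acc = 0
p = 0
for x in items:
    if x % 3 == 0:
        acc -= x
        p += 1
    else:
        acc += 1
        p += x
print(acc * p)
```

-612

x=12: %3==0, acc = 0-12 = -12; p=1
x=11: not %3==0, acc = (-12)+1 = -11; p=12
x=8: not %3==0, acc = (-11)+1 = -10; p=20
x=11: not %3==0, acc = (-10)+1 = -9; p=31
x=10: not %3==0, acc = (-9)+1 = -8; p=41
x=11: not %3==0, acc = (-8)+1 = -7; p=52
x=6: %3==0, acc = (-7)-6 = -13; p=53
x=14: not %3==0, acc = (-13)+1 = -12; p=67
x=-3: %3==0, acc = (-12)-(-3) = -9; p=68
acc*p = (-9)*68 = -612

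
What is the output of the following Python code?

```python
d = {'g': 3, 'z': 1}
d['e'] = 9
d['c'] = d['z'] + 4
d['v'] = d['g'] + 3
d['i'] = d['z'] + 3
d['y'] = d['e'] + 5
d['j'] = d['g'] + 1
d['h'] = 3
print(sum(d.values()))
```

49

d['e'] = 9 → {'g': 3, 'z': 1, 'e': 9}
d['c'] = d['z']+4 = 5 → {'g': 3, 'z': 1, 'e': 9, 'c': 5}
d['v'] = d['g']+3 = 6 → {'g': 3, 'z': 1, 'e': 9, 'c': 5, 'v': 6}
d['i'] = d['z']+3 = 4 → {'g': 3, 'z': 1, 'e': 9, 'c': 5, 'v': 6, 'i': 4}
d['y'] = d['e']+5 = 14 → {'g': 3, 'z': 1, 'e': 9, 'c': 5, 'v': 6, 'i': 4, 'y': 14}
d['j'] = d['g']+1 = 4 → {'g': 3, 'z': 1, 'e': 9, 'c': 5, 'v': 6, 'i': 4, 'y': 14, 'j': 4}
d['h'] = 3 → {'g': 3, 'z': 1, 'e': 9, 'c': 5, 'v': 6, 'i': 4, 'y': 14, 'j': 4, 'h': 3}
sum of values = 49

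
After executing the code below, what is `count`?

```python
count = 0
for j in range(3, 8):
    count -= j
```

-25

j=3: count = 0-3 = -3
j=4: count = (-3)-4 = -7
j=5: count = (-7)-5 = -12
j=6: count = (-12)-6 = -18
j=7: count = (-18)-7 = -25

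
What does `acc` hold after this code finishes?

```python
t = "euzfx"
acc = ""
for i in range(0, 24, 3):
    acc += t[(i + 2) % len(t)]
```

i=0: add t[2]='z' → 'z'
i=3: add t[0]='e' → 'ze'
i=6: add t[3]='f' → 'zef'
i=9: add t[1]='u' → 'zefu'
i=12: add t[4]='x' → 'zefux'
i=15: add t[2]='z' → 'zefuxz'
i=18: add t[0]='e' → 'zefuxze'
i=21: add t[3]='f' → 'zefuxzef'

'zefuxzef'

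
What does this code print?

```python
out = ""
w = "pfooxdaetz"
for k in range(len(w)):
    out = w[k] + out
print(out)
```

k=0: prepend 'p' → 'p'
k=1: prepend 'f' → 'fp'
k=2: prepend 'o' → 'ofp'
k=3: prepend 'o' → 'oofp'
k=4: prepend 'x' → 'xoofp'
k=5: prepend 'd' → 'dxoofp'
k=6: prepend 'a' → 'adxoofp'
k=7: prepend 'e' → 'eadxoofp'
k=8: prepend 't' → 'teadxoofp'
k=9: prepend 'z' → 'zteadxoofp'

zteadxoofp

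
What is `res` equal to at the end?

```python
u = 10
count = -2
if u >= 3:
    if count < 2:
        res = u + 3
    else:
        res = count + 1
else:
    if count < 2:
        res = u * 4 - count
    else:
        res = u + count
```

u=10, count=-2
u >= 3 is True; count < 2 is True
→ res = u + 3 = 13

13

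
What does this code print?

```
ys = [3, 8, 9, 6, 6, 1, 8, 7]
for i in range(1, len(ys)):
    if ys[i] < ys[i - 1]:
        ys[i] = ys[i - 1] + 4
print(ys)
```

[3, 8, 9, 13, 17, 21, 25, 29]

i=1: 8>=3, unchanged → [3, 8, 9, 6, 6, 1, 8, 7]
i=2: 9>=8, unchanged → [3, 8, 9, 6, 6, 1, 8, 7]
i=3: 6<9, ys[3] = 9+4 = 13 → [3, 8, 9, 13, 6, 1, 8, 7]
i=4: 6<13, ys[4] = 13+4 = 17 → [3, 8, 9, 13, 17, 1, 8, 7]
i=5: 1<17, ys[5] = 17+4 = 21 → [3, 8, 9, 13, 17, 21, 8, 7]
i=6: 8<21, ys[6] = 21+4 = 25 → [3, 8, 9, 13, 17, 21, 25, 7]
i=7: 7<25, ys[7] = 25+4 = 29 → [3, 8, 9, 13, 17, 21, 25, 29]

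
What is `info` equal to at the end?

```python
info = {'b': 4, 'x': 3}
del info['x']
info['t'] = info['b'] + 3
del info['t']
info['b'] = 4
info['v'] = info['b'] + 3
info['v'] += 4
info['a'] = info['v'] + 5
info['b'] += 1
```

{'b': 5, 'v': 11, 'a': 16}

del 'x' → {'b': 4}
info['t'] = info['b']+3 = 7 → {'b': 4, 't': 7}
del 't' → {'b': 4}
info['b'] = 4 → {'b': 4}
info['v'] = info['b']+3 = 7 → {'b': 4, 'v': 7}
info['v'] = 7+4 = 11 → {'b': 4, 'v': 11}
info['a'] = info['v']+5 = 16 → {'b': 4, 'v': 11, 'a': 16}
info['b'] = 4+1 = 5 → {'b': 5, 'v': 11, 'a': 16}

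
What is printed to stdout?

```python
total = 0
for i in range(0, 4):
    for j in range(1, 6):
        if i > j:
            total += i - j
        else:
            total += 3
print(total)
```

55

i=0,j=1: not 0>1, total = 0+3 = 3
i=0,j=2: not 0>2, total = 3+3 = 6
i=0,j=3: not 0>3, total = 6+3 = 9
i=0,j=4: not 0>4, total = 9+3 = 12
i=0,j=5: not 0>5, total = 12+3 = 15
i=1,j=1: not 1>1, total = 15+3 = 18
i=1,j=2: not 1>2, total = 18+3 = 21
i=1,j=3: not 1>3, total = 21+3 = 24
i=1,j=4: not 1>4, total = 24+3 = 27
i=1,j=5: not 1>5, total = 27+3 = 30
i=2,j=1: 2>1, total = 30+1 = 31
i=2,j=2: not 2>2, total = 31+3 = 34
i=2,j=3: not 2>3, total = 34+3 = 37
i=2,j=4: not 2>4, total = 37+3 = 40
i=2,j=5: not 2>5, total = 40+3 = 43
i=3,j=1: 3>1, total = 43+2 = 45
i=3,j=2: 3>2, total = 45+1 = 46
i=3,j=3: not 3>3, total = 46+3 = 49
i=3,j=4: not 3>4, total = 49+3 = 52
i=3,j=5: not 3>5, total = 52+3 = 55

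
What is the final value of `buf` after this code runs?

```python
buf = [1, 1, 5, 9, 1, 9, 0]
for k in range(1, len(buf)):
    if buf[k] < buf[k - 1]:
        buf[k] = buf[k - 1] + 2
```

[1, 1, 5, 9, 11, 13, 15]

k=1: 1>=1, unchanged → [1, 1, 5, 9, 1, 9, 0]
k=2: 5>=1, unchanged → [1, 1, 5, 9, 1, 9, 0]
k=3: 9>=5, unchanged → [1, 1, 5, 9, 1, 9, 0]
k=4: 1<9, buf[4] = 9+2 = 11 → [1, 1, 5, 9, 11, 9, 0]
k=5: 9<11, buf[5] = 11+2 = 13 → [1, 1, 5, 9, 11, 13, 0]
k=6: 0<13, buf[6] = 13+2 = 15 → [1, 1, 5, 9, 11, 13, 15]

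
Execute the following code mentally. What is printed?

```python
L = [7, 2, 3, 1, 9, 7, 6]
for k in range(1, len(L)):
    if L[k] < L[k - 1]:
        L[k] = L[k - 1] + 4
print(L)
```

[7, 11, 15, 19, 23, 27, 31]

k=1: 2<7, L[1] = 7+4 = 11 → [7, 11, 3, 1, 9, 7, 6]
k=2: 3<11, L[2] = 11+4 = 15 → [7, 11, 15, 1, 9, 7, 6]
k=3: 1<15, L[3] = 15+4 = 19 → [7, 11, 15, 19, 9, 7, 6]
k=4: 9<19, L[4] = 19+4 = 23 → [7, 11, 15, 19, 23, 7, 6]
k=5: 7<23, L[5] = 23+4 = 27 → [7, 11, 15, 19, 23, 27, 6]
k=6: 6<27, L[6] = 27+4 = 31 → [7, 11, 15, 19, 23, 27, 31]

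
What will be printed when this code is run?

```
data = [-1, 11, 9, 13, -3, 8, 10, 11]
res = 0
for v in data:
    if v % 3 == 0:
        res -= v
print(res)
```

-6

v=-1: not %3==0
v=11: not %3==0
v=9: %3==0, res = 0-9 = -9
v=13: not %3==0
v=-3: %3==0, res = (-9)-(-3) = -6
v=8: not %3==0
v=10: not %3==0
v=11: not %3==0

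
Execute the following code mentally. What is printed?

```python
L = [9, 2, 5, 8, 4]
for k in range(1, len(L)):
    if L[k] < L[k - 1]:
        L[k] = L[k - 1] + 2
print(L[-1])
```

17

k=1: 2<9, L[1] = 9+2 = 11 → [9, 11, 5, 8, 4]
k=2: 5<11, L[2] = 11+2 = 13 → [9, 11, 13, 8, 4]
k=3: 8<13, L[3] = 13+2 = 15 → [9, 11, 13, 15, 4]
k=4: 4<15, L[4] = 15+2 = 17 → [9, 11, 13, 15, 17]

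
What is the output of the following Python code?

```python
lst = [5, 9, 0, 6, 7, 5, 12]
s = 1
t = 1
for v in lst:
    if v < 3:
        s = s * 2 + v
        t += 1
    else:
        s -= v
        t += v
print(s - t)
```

-102

v=5: not <3, s = 1-5 = -4; t=6
v=9: not <3, s = (-4)-9 = -13; t=15
v=0: <3, s = (-13)*2+0 = -26; t=16
v=6: not <3, s = (-26)-6 = -32; t=22
v=7: not <3, s = (-32)-7 = -39; t=29
v=5: not <3, s = (-39)-5 = -44; t=34
v=12: not <3, s = (-44)-12 = -56; t=46
s-t = (-56)-46 = -102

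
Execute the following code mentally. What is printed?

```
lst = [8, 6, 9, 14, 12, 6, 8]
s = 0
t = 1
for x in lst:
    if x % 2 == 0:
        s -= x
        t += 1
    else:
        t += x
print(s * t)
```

x=8: even, s = 0-8 = -8; t=2
x=6: even, s = (-8)-6 = -14; t=3
x=9: not even; t=12
x=14: even, s = (-14)-14 = -28; t=13
x=12: even, s = (-28)-12 = -40; t=14
x=6: even, s = (-40)-6 = -46; t=15
x=8: even, s = (-46)-8 = -54; t=16
s*t = (-54)*16 = -864

-864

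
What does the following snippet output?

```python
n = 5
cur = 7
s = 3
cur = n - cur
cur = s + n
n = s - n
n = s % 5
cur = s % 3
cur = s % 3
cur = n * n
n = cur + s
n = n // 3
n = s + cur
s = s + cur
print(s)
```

cur = 5-7 = -2
cur = 3+5 = 8
n = 3-5 = -2
n = 3%5 = 3
cur = 3%3 = 0
cur = 3%3 = 0
cur = 3*3 = 9
n = 9+3 = 12
n = 12//3 = 4
n = 3+9 = 12
s = 3+9 = 12

12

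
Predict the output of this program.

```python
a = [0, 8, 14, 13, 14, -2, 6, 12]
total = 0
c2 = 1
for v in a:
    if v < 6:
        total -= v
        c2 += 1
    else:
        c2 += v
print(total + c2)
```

v=0: <6, total = 0-0 = 0; c2=2
v=8: not <6; c2=10
v=14: not <6; c2=24
v=13: not <6; c2=37
v=14: not <6; c2=51
v=-2: <6, total = 0-(-2) = 2; c2=52
v=6: not <6; c2=58
v=12: not <6; c2=70
total+c2 = 2+70 = 72

72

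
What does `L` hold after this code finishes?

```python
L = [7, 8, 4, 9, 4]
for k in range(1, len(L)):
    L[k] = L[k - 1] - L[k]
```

[7, -1, -5, -14, -18]

k=1: L[1] = 7-8 = -1 → [7, -1, 4, 9, 4]
k=2: L[2] = (-1)-4 = -5 → [7, -1, -5, 9, 4]
k=3: L[3] = (-5)-9 = -14 → [7, -1, -5, -14, 4]
k=4: L[4] = (-14)-4 = -18 → [7, -1, -5, -14, -18]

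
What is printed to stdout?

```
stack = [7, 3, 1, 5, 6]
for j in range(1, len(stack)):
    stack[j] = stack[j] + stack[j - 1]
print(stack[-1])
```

j=1: stack[1] = 3+7 = 10 → [7, 10, 1, 5, 6]
j=2: stack[2] = 1+10 = 11 → [7, 10, 11, 5, 6]
j=3: stack[3] = 5+11 = 16 → [7, 10, 11, 16, 6]
j=4: stack[4] = 6+16 = 22 → [7, 10, 11, 16, 22]

22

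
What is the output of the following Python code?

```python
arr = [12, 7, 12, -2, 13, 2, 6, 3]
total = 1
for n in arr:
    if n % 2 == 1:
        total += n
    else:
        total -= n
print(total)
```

-6

n=12: not odd, total = 1-12 = -11
n=7: odd, total = (-11)+7 = -4
n=12: not odd, total = (-4)-12 = -16
n=-2: not odd, total = (-16)-(-2) = -14
n=13: odd, total = (-14)+13 = -1
n=2: not odd, total = (-1)-2 = -3
n=6: not odd, total = (-3)-6 = -9
n=3: odd, total = (-9)+3 = -6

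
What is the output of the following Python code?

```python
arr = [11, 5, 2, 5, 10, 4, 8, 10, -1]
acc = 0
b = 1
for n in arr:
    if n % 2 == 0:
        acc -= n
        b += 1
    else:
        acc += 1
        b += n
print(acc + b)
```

-4

n=11: not even, acc = 0+1 = 1; b=12
n=5: not even, acc = 1+1 = 2; b=17
n=2: even, acc = 2-2 = 0; b=18
n=5: not even, acc = 0+1 = 1; b=23
n=10: even, acc = 1-10 = -9; b=24
n=4: even, acc = (-9)-4 = -13; b=25
n=8: even, acc = (-13)-8 = -21; b=26
n=10: even, acc = (-21)-10 = -31; b=27
n=-1: not even, acc = (-31)+1 = -30; b=26
acc+b = (-30)+26 = -4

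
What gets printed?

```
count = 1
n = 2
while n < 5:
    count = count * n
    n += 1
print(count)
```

n=2: count = 1*2 = 2
n=3: count = 2*3 = 6
n=4: count = 6*4 = 24

24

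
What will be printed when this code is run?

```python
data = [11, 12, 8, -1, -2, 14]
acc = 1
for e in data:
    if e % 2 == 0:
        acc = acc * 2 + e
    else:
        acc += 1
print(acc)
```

e=11: not even, acc = 1+1 = 2
e=12: even, acc = 2*2+12 = 16
e=8: even, acc = 16*2+8 = 40
e=-1: not even, acc = 40+1 = 41
e=-2: even, acc = 41*2+(-2) = 80
e=14: even, acc = 80*2+14 = 174

174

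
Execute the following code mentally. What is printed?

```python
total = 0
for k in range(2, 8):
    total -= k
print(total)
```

k=2: total = 0-2 = -2
k=3: total = (-2)-3 = -5
k=4: total = (-5)-4 = -9
k=5: total = (-9)-5 = -14
k=6: total = (-14)-6 = -20
k=7: total = (-20)-7 = -27

-27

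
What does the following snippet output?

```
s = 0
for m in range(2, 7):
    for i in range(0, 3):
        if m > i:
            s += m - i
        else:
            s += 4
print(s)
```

m=2,i=0: 2>0, s = 0+2 = 2
m=2,i=1: 2>1, s = 2+1 = 3
m=2,i=2: not 2>2, s = 3+4 = 7
m=3,i=0: 3>0, s = 7+3 = 10
m=3,i=1: 3>1, s = 10+2 = 12
m=3,i=2: 3>2, s = 12+1 = 13
m=4,i=0: 4>0, s = 13+4 = 17
m=4,i=1: 4>1, s = 17+3 = 20
m=4,i=2: 4>2, s = 20+2 = 22
m=5,i=0: 5>0, s = 22+5 = 27
m=5,i=1: 5>1, s = 27+4 = 31
m=5,i=2: 5>2, s = 31+3 = 34
m=6,i=0: 6>0, s = 34+6 = 40
m=6,i=1: 6>1, s = 40+5 = 45
m=6,i=2: 6>2, s = 45+4 = 49

49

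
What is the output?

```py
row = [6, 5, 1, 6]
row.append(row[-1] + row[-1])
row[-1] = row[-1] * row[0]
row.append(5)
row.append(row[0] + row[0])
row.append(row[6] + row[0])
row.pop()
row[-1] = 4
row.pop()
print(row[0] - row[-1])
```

append row[-1]+row[-1] = 6+6 = 12 → [6, 5, 1, 6, 12]
row[-1] = row[-1]*row[0] = 12*6 = 72 → [6, 5, 1, 6, 72]
append 5 → [6, 5, 1, 6, 72, 5]
append row[0]+row[0] = 6+6 = 12 → [6, 5, 1, 6, 72, 5, 12]
append row[6]+row[0] = 12+6 = 18 → [6, 5, 1, 6, 72, 5, 12, 18]
pop() removes 18 → [6, 5, 1, 6, 72, 5, 12]
row[-1] = 4 → [6, 5, 1, 6, 72, 5, 4]
pop() removes 4 → [6, 5, 1, 6, 72, 5]
row[0]-row[-1] = 6-5 = 1

1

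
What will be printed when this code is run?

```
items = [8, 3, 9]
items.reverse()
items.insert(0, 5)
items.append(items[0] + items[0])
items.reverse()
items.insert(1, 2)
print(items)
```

[10, 2, 8, 3, 9, 5]

reverse → [9, 3, 8]
insert 5 at 0 → [5, 9, 3, 8]
append items[0]+items[0] = 5+5 = 10 → [5, 9, 3, 8, 10]
reverse → [10, 8, 3, 9, 5]
insert 2 at 1 → [10, 2, 8, 3, 9, 5]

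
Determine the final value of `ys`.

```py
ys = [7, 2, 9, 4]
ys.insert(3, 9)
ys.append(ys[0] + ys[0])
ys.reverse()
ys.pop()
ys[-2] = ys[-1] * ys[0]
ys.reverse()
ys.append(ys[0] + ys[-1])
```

insert 9 at 3 → [7, 2, 9, 9, 4]
append ys[0]+ys[0] = 7+7 = 14 → [7, 2, 9, 9, 4, 14]
reverse → [14, 4, 9, 9, 2, 7]
pop() removes 7 → [14, 4, 9, 9, 2]
ys[-2] = ys[-1]*ys[0] = 2*14 = 28 → [14, 4, 9, 28, 2]
reverse → [2, 28, 9, 4, 14]
append ys[0]+ys[-1] = 2+14 = 16 → [2, 28, 9, 4, 14, 16]

[2, 28, 9, 4, 14, 16]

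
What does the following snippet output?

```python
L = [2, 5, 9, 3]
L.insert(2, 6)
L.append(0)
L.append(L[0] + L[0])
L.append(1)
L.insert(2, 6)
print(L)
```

insert 6 at 2 → [2, 5, 6, 9, 3]
append 0 → [2, 5, 6, 9, 3, 0]
append L[0]+L[0] = 2+2 = 4 → [2, 5, 6, 9, 3, 0, 4]
append 1 → [2, 5, 6, 9, 3, 0, 4, 1]
insert 6 at 2 → [2, 5, 6, 6, 9, 3, 0, 4, 1]

[2, 5, 6, 6, 9, 3, 0, 4, 1]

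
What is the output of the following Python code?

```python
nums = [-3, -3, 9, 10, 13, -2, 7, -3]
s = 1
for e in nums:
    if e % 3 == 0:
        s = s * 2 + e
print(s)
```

e=-3: %3==0, s = 1*2+(-3) = -1
e=-3: %3==0, s = (-1)*2+(-3) = -5
e=9: %3==0, s = (-5)*2+9 = -1
e=10: not %3==0
e=13: not %3==0
e=-2: not %3==0
e=7: not %3==0
e=-3: %3==0, s = (-1)*2+(-3) = -5

-5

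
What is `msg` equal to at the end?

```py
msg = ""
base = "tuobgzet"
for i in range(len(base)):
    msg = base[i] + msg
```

i=0: prepend 't' → 't'
i=1: prepend 'u' → 'ut'
i=2: prepend 'o' → 'out'
i=3: prepend 'b' → 'bout'
i=4: prepend 'g' → 'gbout'
i=5: prepend 'z' → 'zgbout'
i=6: prepend 'e' → 'ezgbout'
i=7: prepend 't' → 'tezgbout'

'tezgbout'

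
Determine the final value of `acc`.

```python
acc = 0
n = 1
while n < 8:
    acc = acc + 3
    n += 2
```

12

n=1: acc = 0+3 = 3
n=3: acc = 3+3 = 6
n=5: acc = 6+3 = 9
n=7: acc = 9+3 = 12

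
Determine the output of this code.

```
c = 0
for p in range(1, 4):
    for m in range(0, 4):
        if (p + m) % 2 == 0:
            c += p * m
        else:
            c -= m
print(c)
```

12

p=1,m=0: odd sum, c = 0-0 = 0
p=1,m=1: even sum, c = 0+1 = 1
p=1,m=2: odd sum, c = 1-2 = -1
p=1,m=3: even sum, c = (-1)+3 = 2
p=2,m=0: even sum, c = 2+0 = 2
p=2,m=1: odd sum, c = 2-1 = 1
p=2,m=2: even sum, c = 1+4 = 5
p=2,m=3: odd sum, c = 5-3 = 2
p=3,m=0: odd sum, c = 2-0 = 2
p=3,m=1: even sum, c = 2+3 = 5
p=3,m=2: odd sum, c = 5-2 = 3
p=3,m=3: even sum, c = 3+9 = 12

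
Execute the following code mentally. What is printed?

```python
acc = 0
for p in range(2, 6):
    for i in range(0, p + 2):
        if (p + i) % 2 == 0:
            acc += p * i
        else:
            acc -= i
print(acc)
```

54

p=2,i=0: even sum, acc = 0+0 = 0
p=2,i=1: odd sum, acc = 0-1 = -1
p=2,i=2: even sum, acc = (-1)+4 = 3
p=2,i=3: odd sum, acc = 3-3 = 0
p=3,i=0: odd sum, acc = 0-0 = 0
p=3,i=1: even sum, acc = 0+3 = 3
p=3,i=2: odd sum, acc = 3-2 = 1
p=3,i=3: even sum, acc = 1+9 = 10
p=3,i=4: odd sum, acc = 10-4 = 6
p=4,i=0: even sum, acc = 6+0 = 6
p=4,i=1: odd sum, acc = 6-1 = 5
p=4,i=2: even sum, acc = 5+8 = 13
p=4,i=3: odd sum, acc = 13-3 = 10
p=4,i=4: even sum, acc = 10+16 = 26
p=4,i=5: odd sum, acc = 26-5 = 21
p=5,i=0: odd sum, acc = 21-0 = 21
p=5,i=1: even sum, acc = 21+5 = 26
p=5,i=2: odd sum, acc = 26-2 = 24
p=5,i=3: even sum, acc = 24+15 = 39
p=5,i=4: odd sum, acc = 39-4 = 35
p=5,i=5: even sum, acc = 35+25 = 60
p=5,i=6: odd sum, acc = 60-6 = 54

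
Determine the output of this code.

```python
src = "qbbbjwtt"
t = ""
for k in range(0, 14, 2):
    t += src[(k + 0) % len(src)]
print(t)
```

k=0: add src[0]='q' → 'q'
k=2: add src[2]='b' → 'qb'
k=4: add src[4]='j' → 'qbj'
k=6: add src[6]='t' → 'qbjt'
k=8: add src[0]='q' → 'qbjtq'
k=10: add src[2]='b' → 'qbjtqb'
k=12: add src[4]='j' → 'qbjtqbj'

qbjtqbj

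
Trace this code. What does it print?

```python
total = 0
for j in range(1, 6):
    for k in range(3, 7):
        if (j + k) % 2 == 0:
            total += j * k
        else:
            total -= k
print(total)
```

j=1,k=3: even sum, total = 0+3 = 3
j=1,k=4: odd sum, total = 3-4 = -1
j=1,k=5: even sum, total = (-1)+5 = 4
j=1,k=6: odd sum, total = 4-6 = -2
j=2,k=3: odd sum, total = (-2)-3 = -5
j=2,k=4: even sum, total = (-5)+8 = 3
j=2,k=5: odd sum, total = 3-5 = -2
j=2,k=6: even sum, total = (-2)+12 = 10
j=3,k=3: even sum, total = 10+9 = 19
j=3,k=4: odd sum, total = 19-4 = 15
j=3,k=5: even sum, total = 15+15 = 30
j=3,k=6: odd sum, total = 30-6 = 24
j=4,k=3: odd sum, total = 24-3 = 21
j=4,k=4: even sum, total = 21+16 = 37
j=4,k=5: odd sum, total = 37-5 = 32
j=4,k=6: even sum, total = 32+24 = 56
j=5,k=3: even sum, total = 56+15 = 71
j=5,k=4: odd sum, total = 71-4 = 67
j=5,k=5: even sum, total = 67+25 = 92
j=5,k=6: odd sum, total = 92-6 = 86

86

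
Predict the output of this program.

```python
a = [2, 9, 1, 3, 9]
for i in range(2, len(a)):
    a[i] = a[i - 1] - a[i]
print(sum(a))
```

20

i=2: a[2] = 9-1 = 8 → [2, 9, 8, 3, 9]
i=3: a[3] = 8-3 = 5 → [2, 9, 8, 5, 9]
i=4: a[4] = 5-9 = -4 → [2, 9, 8, 5, -4]
sum = 20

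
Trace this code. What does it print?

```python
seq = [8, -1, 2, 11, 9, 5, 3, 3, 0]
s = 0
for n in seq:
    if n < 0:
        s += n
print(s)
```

n=8: not <0
n=-1: <0, s = 0+(-1) = -1
n=2: not <0
n=11: not <0
n=9: not <0
n=5: not <0
n=3: not <0
n=3: not <0
n=0: not <0

-1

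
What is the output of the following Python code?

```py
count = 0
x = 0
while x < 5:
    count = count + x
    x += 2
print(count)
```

6

x=0: count = 0+0 = 0
x=2: count = 0+2 = 2
x=4: count = 2+4 = 6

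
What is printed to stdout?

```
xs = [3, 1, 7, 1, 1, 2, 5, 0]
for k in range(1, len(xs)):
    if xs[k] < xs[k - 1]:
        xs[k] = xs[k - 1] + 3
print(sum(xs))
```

k=1: 1<3, xs[1] = 3+3 = 6 → [3, 6, 7, 1, 1, 2, 5, 0]
k=2: 7>=6, unchanged → [3, 6, 7, 1, 1, 2, 5, 0]
k=3: 1<7, xs[3] = 7+3 = 10 → [3, 6, 7, 10, 1, 2, 5, 0]
k=4: 1<10, xs[4] = 10+3 = 13 → [3, 6, 7, 10, 13, 2, 5, 0]
k=5: 2<13, xs[5] = 13+3 = 16 → [3, 6, 7, 10, 13, 16, 5, 0]
k=6: 5<16, xs[6] = 16+3 = 19 → [3, 6, 7, 10, 13, 16, 19, 0]
k=7: 0<19, xs[7] = 19+3 = 22 → [3, 6, 7, 10, 13, 16, 19, 22]
sum = 96

96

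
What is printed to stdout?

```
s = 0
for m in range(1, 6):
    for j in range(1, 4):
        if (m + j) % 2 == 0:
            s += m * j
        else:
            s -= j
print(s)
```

m=1,j=1: even sum, s = 0+1 = 1
m=1,j=2: odd sum, s = 1-2 = -1
m=1,j=3: even sum, s = (-1)+3 = 2
m=2,j=1: odd sum, s = 2-1 = 1
m=2,j=2: even sum, s = 1+4 = 5
m=2,j=3: odd sum, s = 5-3 = 2
m=3,j=1: even sum, s = 2+3 = 5
m=3,j=2: odd sum, s = 5-2 = 3
m=3,j=3: even sum, s = 3+9 = 12
m=4,j=1: odd sum, s = 12-1 = 11
m=4,j=2: even sum, s = 11+8 = 19
m=4,j=3: odd sum, s = 19-3 = 16
m=5,j=1: even sum, s = 16+5 = 21
m=5,j=2: odd sum, s = 21-2 = 19
m=5,j=3: even sum, s = 19+15 = 34

34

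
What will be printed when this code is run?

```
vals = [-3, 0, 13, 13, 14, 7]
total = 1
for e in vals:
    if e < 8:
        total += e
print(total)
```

e=-3: <8, total = 1+(-3) = -2
e=0: <8, total = (-2)+0 = -2
e=13: not <8
e=13: not <8
e=14: not <8
e=7: <8, total = (-2)+7 = 5

5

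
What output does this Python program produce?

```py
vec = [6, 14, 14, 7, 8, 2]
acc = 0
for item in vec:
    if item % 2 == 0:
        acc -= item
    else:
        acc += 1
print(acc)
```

-43

item=6: even, acc = 0-6 = -6
item=14: even, acc = (-6)-14 = -20
item=14: even, acc = (-20)-14 = -34
item=7: not even, acc = (-34)+1 = -33
item=8: even, acc = (-33)-8 = -41
item=2: even, acc = (-41)-2 = -43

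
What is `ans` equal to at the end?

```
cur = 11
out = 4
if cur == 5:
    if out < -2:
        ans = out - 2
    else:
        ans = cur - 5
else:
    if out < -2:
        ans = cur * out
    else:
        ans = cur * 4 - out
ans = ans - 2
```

38

cur=11, out=4
cur == 5 is False; out < -2 is False
→ ans = cur * 4 - out = 40
ans = 40-2 = 38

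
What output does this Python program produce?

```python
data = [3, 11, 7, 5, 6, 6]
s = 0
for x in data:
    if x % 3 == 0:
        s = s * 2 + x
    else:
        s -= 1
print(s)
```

18

x=3: %3==0, s = 0*2+3 = 3
x=11: not %3==0, s = 3-1 = 2
x=7: not %3==0, s = 2-1 = 1
x=5: not %3==0, s = 1-1 = 0
x=6: %3==0, s = 0*2+6 = 6
x=6: %3==0, s = 6*2+6 = 18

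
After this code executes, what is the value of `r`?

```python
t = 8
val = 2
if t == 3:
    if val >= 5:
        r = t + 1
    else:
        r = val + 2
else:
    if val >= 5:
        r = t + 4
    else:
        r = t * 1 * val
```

t=8, val=2
t == 3 is False; val >= 5 is False
→ r = t * 1 * val = 16

16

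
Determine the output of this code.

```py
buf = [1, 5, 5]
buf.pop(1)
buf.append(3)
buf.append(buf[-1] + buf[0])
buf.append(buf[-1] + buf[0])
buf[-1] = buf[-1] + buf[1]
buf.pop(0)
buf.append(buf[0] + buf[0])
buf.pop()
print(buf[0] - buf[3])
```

pop(1) removes 5 → [1, 5]
append 3 → [1, 5, 3]
append buf[-1]+buf[0] = 3+1 = 4 → [1, 5, 3, 4]
append buf[-1]+buf[0] = 4+1 = 5 → [1, 5, 3, 4, 5]
buf[-1] = buf[-1]+buf[1] = 5+5 = 10 → [1, 5, 3, 4, 10]
pop(0) removes 1 → [5, 3, 4, 10]
append buf[0]+buf[0] = 5+5 = 10 → [5, 3, 4, 10, 10]
pop() removes 10 → [5, 3, 4, 10]
buf[0]-buf[3] = 5-10 = -5

-5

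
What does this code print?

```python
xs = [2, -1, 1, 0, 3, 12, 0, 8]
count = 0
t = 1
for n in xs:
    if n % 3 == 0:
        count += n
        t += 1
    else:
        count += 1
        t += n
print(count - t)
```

4

n=2: not %3==0, count = 0+1 = 1; t=3
n=-1: not %3==0, count = 1+1 = 2; t=2
n=1: not %3==0, count = 2+1 = 3; t=3
n=0: %3==0, count = 3+0 = 3; t=4
n=3: %3==0, count = 3+3 = 6; t=5
n=12: %3==0, count = 6+12 = 18; t=6
n=0: %3==0, count = 18+0 = 18; t=7
n=8: not %3==0, count = 18+1 = 19; t=15
count-t = 19-15 = 4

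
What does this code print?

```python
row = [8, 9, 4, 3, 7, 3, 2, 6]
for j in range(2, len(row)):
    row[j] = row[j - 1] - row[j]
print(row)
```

j=2: row[2] = 9-4 = 5 → [8, 9, 5, 3, 7, 3, 2, 6]
j=3: row[3] = 5-3 = 2 → [8, 9, 5, 2, 7, 3, 2, 6]
j=4: row[4] = 2-7 = -5 → [8, 9, 5, 2, -5, 3, 2, 6]
j=5: row[5] = (-5)-3 = -8 → [8, 9, 5, 2, -5, -8, 2, 6]
j=6: row[6] = (-8)-2 = -10 → [8, 9, 5, 2, -5, -8, -10, 6]
j=7: row[7] = (-10)-6 = -16 → [8, 9, 5, 2, -5, -8, -10, -16]

[8, 9, 5, 2, -5, -8, -10, -16]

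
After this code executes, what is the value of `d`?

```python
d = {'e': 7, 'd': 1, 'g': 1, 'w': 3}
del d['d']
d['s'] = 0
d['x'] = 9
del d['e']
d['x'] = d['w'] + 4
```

del 'd' → {'e': 7, 'g': 1, 'w': 3}
d['s'] = 0 → {'e': 7, 'g': 1, 'w': 3, 's': 0}
d['x'] = 9 → {'e': 7, 'g': 1, 'w': 3, 's': 0, 'x': 9}
del 'e' → {'g': 1, 'w': 3, 's': 0, 'x': 9}
d['x'] = d['w']+4 = 7 → {'g': 1, 'w': 3, 's': 0, 'x': 7}

{'g': 1, 'w': 3, 's': 0, 'x': 7}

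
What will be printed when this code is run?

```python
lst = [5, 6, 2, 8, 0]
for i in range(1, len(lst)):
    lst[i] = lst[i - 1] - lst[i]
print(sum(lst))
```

-21

i=1: lst[1] = 5-6 = -1 → [5, -1, 2, 8, 0]
i=2: lst[2] = (-1)-2 = -3 → [5, -1, -3, 8, 0]
i=3: lst[3] = (-3)-8 = -11 → [5, -1, -3, -11, 0]
i=4: lst[4] = (-11)-0 = -11 → [5, -1, -3, -11, -11]
sum = -21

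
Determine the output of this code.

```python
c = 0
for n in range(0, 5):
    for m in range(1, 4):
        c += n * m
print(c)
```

n=0,m=1: c = 0+0 = 0
n=0,m=2: c = 0+0 = 0
n=0,m=3: c = 0+0 = 0
n=1,m=1: c = 0+1 = 1
n=1,m=2: c = 1+2 = 3
n=1,m=3: c = 3+3 = 6
n=2,m=1: c = 6+2 = 8
n=2,m=2: c = 8+4 = 12
n=2,m=3: c = 12+6 = 18
n=3,m=1: c = 18+3 = 21
n=3,m=2: c = 21+6 = 27
n=3,m=3: c = 27+9 = 36
n=4,m=1: c = 36+4 = 40
n=4,m=2: c = 40+8 = 48
n=4,m=3: c = 48+12 = 60

60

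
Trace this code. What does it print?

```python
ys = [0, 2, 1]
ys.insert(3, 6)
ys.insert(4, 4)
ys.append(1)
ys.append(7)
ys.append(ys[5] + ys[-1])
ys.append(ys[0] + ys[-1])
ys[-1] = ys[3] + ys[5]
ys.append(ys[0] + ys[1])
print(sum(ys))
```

38

insert 6 at 3 → [0, 2, 1, 6]
insert 4 at 4 → [0, 2, 1, 6, 4]
append 1 → [0, 2, 1, 6, 4, 1]
append 7 → [0, 2, 1, 6, 4, 1, 7]
append ys[5]+ys[-1] = 1+7 = 8 → [0, 2, 1, 6, 4, 1, 7, 8]
append ys[0]+ys[-1] = 0+8 = 8 → [0, 2, 1, 6, 4, 1, 7, 8, 8]
ys[-1] = ys[3]+ys[5] = 6+1 = 7 → [0, 2, 1, 6, 4, 1, 7, 8, 7]
append ys[0]+ys[1] = 0+2 = 2 → [0, 2, 1, 6, 4, 1, 7, 8, 7, 2]
sum = 38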